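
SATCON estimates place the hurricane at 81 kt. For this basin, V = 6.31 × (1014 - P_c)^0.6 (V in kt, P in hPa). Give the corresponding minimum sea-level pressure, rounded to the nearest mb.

944 mb

ΔP = (V / 6.31)^(1/0.6) = (81/6.31)^1.667.
81/6.31 = 12.837; 12.837^1.667 ≈ 70.38 mb.
P_c = 1014 − 70.38 = 943.62 ≈ 944 mb.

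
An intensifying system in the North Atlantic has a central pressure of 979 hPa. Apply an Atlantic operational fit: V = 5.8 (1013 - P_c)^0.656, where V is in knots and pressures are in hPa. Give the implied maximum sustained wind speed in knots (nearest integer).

ΔP = 1013 − 979 = 34 hPa.
34^0.656 ≈ 10.108.
V ≈ 5.8 × 10.108 ≈ 58.6 kt.

59 kt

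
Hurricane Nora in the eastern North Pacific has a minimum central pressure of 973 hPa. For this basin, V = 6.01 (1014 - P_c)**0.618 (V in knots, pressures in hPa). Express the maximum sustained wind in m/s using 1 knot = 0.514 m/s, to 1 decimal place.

30.7 m/s

ΔP = 1014 − 973 = 41 hPa.
V ≈ 6.01 × 41^0.618 = 6.01 × 9.924 ≈ 59.645 kt.
59.645 × 0.514 ≈ 30.66 m/s → 30.7 m/s.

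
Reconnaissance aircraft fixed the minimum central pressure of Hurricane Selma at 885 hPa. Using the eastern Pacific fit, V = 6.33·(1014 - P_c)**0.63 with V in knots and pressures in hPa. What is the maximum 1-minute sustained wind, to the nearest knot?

135 kt

ΔP = 1014 − 885 = 129 hPa.
129^0.63 ≈ 21.363.
V ≈ 6.33 × 21.363 ≈ 135.2 kt.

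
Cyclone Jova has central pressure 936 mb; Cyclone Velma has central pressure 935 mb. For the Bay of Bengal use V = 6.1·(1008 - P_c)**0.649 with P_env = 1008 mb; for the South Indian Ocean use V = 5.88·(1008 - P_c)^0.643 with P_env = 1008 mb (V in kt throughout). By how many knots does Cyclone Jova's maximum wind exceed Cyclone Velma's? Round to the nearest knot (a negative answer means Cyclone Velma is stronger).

Cyclone Jova: ΔP = 72; V ≈ 6.1 × 72^0.649 ≈ 97.89 kt.
Cyclone Velma: ΔP = 73; V ≈ 5.88 × 73^0.643 ≈ 92.79 kt.
Difference ≈ 97.89 − 92.79 = 5.10 → 5 kt.

5 kt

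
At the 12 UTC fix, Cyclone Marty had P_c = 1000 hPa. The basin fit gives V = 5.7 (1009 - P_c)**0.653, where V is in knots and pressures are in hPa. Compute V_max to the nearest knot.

24 kt

ΔP = 1009 − 1000 = 9 hPa.
9^0.653 ≈ 4.199.
V ≈ 5.7 × 4.199 ≈ 23.9 kt.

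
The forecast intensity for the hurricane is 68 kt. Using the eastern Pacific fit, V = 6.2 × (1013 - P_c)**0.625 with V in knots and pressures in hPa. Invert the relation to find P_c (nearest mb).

967 mb

ΔP = (V / 6.2)^(1/0.625) = (68/6.2)^1.600.
68/6.2 = 10.968; 10.968^1.600 ≈ 46.15 mb.
P_c = 1013 − 46.15 = 966.85 ≈ 967 mb.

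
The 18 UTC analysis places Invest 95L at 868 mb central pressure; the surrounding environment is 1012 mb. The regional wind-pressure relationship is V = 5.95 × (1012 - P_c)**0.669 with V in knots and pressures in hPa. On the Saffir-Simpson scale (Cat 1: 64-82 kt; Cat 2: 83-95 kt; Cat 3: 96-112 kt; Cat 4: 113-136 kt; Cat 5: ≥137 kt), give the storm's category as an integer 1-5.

5

ΔP = 1012 − 868 = 144 mb.
V ≈ 5.95 × 144^0.669 = 5.95 × 27.79 ≈ 165 kt.
165 kt falls in the Category 5 band.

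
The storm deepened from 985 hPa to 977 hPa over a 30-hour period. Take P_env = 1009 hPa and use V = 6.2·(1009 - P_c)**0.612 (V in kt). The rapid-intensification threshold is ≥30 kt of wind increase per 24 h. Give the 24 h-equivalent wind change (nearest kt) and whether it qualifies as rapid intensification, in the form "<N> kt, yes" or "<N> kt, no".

V₁: ΔP = 24, V ≈ 6.2 × 24^0.612 ≈ 43.36 kt.
V₂: ΔP = 32, V ≈ 6.2 × 32^0.612 ≈ 51.71 kt.
ΔV over 30 h = 8.35 kt → 24 h equivalent = 8.35 × 24/30 ≈ 6.68 kt.
7 kt < 30 kt ⇒ not rapid intensification.

7 kt, no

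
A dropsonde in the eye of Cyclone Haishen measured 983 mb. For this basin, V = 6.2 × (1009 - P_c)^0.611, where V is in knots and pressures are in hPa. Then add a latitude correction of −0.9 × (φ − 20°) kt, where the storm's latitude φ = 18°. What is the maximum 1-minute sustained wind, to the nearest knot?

47 kt

ΔP = 1009 − 983 = 26 mb.
26^0.611 ≈ 7.321.
V ≈ 6.2 × 7.321 ≈ 45.4 kt.
Latitude correction: −0.9 × (18 − 20) = 1.8 kt.
Corrected V ≈ 47.2 kt → 47 kt.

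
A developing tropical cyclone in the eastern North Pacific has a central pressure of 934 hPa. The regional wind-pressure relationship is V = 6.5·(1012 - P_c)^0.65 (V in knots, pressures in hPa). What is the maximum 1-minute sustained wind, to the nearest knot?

110 kt

ΔP = 1012 − 934 = 78 hPa.
78^0.65 ≈ 16.977.
V ≈ 6.5 × 16.977 ≈ 110.4 kt.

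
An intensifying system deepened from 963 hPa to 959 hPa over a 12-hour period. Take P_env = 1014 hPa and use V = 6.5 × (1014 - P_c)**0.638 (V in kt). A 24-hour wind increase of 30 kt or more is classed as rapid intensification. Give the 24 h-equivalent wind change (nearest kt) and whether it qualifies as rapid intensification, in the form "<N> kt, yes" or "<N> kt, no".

V₁: ΔP = 51, V ≈ 6.5 × 51^0.638 ≈ 79.86 kt.
V₂: ΔP = 55, V ≈ 6.5 × 55^0.638 ≈ 83.80 kt.
ΔV over 12 h = 3.94 kt → 24 h equivalent = 3.94 × 24/12 ≈ 7.88 kt.
8 kt < 30 kt ⇒ not rapid intensification.

8 kt, no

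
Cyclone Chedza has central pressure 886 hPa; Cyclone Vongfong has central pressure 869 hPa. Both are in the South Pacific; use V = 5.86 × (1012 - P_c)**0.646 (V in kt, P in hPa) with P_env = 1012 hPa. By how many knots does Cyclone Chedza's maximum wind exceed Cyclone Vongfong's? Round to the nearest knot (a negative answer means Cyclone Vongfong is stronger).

Cyclone Chedza: ΔP = 126; V ≈ 5.86 × 126^0.646 ≈ 133.27 kt.
Cyclone Vongfong: ΔP = 143; V ≈ 5.86 × 143^0.646 ≈ 144.63 kt.
Difference ≈ 133.27 − 144.63 = -11.36 → -11 kt.

-11 kt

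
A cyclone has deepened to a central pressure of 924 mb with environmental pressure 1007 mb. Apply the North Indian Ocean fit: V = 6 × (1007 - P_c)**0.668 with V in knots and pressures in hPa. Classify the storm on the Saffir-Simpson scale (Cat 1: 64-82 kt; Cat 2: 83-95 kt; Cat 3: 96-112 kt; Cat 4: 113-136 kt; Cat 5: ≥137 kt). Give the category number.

4

ΔP = 1007 − 924 = 83 mb.
V ≈ 6 × 83^0.668 = 6 × 19.14 ≈ 115 kt.
115 kt falls in the Category 4 band.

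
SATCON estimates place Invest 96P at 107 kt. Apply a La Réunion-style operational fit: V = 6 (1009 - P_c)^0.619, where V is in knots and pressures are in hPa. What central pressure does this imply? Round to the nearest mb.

904 mb

ΔP = (V / 6)^(1/0.619) = (107/6)^1.616.
107/6 = 17.833; 17.833^1.616 ≈ 105.05 mb.
P_c = 1009 − 105.05 = 903.95 ≈ 904 mb.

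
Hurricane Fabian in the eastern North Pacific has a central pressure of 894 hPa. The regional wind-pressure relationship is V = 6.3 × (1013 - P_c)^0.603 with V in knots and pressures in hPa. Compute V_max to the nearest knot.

112 kt

ΔP = 1013 − 894 = 119 hPa.
119^0.603 ≈ 17.847.
V ≈ 6.3 × 17.847 ≈ 112.4 kt.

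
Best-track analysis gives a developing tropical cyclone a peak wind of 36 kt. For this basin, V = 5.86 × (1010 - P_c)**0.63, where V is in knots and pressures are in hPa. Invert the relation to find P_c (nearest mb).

992 mb

ΔP = (V / 5.86)^(1/0.63) = (36/5.86)^1.587.
36/5.86 = 6.143; 6.143^1.587 ≈ 17.84 mb.
P_c = 1010 − 17.84 = 992.16 ≈ 992 mb.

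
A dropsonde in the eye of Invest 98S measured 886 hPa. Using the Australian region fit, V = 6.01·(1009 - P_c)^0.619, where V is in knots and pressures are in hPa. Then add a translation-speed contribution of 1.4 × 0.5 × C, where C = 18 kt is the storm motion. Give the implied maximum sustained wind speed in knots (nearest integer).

ΔP = 1009 − 886 = 123 hPa.
123^0.619 ≈ 19.663.
V ≈ 6.01 × 19.663 ≈ 118.2 kt.
Translation term: 1.4 × 0.5 × 18 = 12.6 kt.
Corrected V ≈ 130.8 kt → 131 kt.

131 kt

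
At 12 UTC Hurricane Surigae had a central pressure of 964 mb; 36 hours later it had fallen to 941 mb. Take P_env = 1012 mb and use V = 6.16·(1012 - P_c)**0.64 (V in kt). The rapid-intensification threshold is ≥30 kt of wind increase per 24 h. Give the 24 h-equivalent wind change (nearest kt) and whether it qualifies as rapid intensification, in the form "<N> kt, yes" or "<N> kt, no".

14 kt, no

V₁: ΔP = 48, V ≈ 6.16 × 48^0.64 ≈ 73.38 kt.
V₂: ΔP = 71, V ≈ 6.16 × 71^0.64 ≈ 94.27 kt.
ΔV over 36 h = 20.89 kt → 24 h equivalent = 20.89 × 24/36 ≈ 13.93 kt.
14 kt < 30 kt ⇒ not rapid intensification.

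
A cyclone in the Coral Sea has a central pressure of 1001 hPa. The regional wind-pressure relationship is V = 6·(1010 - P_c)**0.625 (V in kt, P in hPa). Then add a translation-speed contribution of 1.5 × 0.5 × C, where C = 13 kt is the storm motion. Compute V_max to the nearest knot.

33 kt

ΔP = 1010 − 1001 = 9 hPa.
9^0.625 ≈ 3.948.
V ≈ 6 × 3.948 ≈ 23.7 kt.
Translation term: 1.5 × 0.5 × 13 = 9.75 kt.
Corrected V ≈ 33.45 kt → 33 kt.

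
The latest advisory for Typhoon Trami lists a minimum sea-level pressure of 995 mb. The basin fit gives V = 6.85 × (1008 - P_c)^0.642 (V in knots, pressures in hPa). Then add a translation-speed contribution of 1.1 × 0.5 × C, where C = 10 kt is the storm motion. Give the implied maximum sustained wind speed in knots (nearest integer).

ΔP = 1008 − 995 = 13 mb.
13^0.642 ≈ 5.190.
V ≈ 6.85 × 5.190 ≈ 35.6 kt.
Translation term: 1.1 × 0.5 × 10 = 5.5 kt.
Corrected V ≈ 41.1 kt → 41 kt.

41 kt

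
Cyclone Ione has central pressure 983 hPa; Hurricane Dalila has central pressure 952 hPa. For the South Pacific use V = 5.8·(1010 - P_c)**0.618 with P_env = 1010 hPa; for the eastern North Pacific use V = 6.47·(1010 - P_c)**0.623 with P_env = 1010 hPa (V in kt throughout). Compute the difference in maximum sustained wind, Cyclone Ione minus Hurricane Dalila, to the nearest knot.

Cyclone Ione: ΔP = 27; V ≈ 5.8 × 27^0.618 ≈ 44.46 kt.
Hurricane Dalila: ΔP = 58; V ≈ 6.47 × 58^0.623 ≈ 81.19 kt.
Difference ≈ 44.46 − 81.19 = -36.73 → -37 kt.

-37 kt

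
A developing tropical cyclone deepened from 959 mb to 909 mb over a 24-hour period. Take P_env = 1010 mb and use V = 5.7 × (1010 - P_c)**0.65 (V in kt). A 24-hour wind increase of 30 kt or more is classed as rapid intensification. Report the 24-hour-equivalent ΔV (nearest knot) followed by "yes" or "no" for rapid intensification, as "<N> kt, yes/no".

41 kt, yes

V₁: ΔP = 51, V ≈ 5.7 × 51^0.65 ≈ 73.42 kt.
V₂: ΔP = 101, V ≈ 5.7 × 101^0.65 ≈ 114.47 kt.
ΔV over 24 h = 41.05 kt → 24 h equivalent = 41.05 × 24/24 ≈ 41.05 kt.
41 kt ≥ 30 kt ⇒ rapid intensification.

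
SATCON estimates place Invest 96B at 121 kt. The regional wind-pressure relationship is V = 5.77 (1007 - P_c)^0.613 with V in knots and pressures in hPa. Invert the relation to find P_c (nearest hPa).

ΔP = (V / 5.77)^(1/0.613) = (121/5.77)^1.631.
121/5.77 = 20.971; 20.971^1.631 ≈ 143.21 hPa.
P_c = 1007 − 143.21 = 863.79 ≈ 864 hPa.

864 hPa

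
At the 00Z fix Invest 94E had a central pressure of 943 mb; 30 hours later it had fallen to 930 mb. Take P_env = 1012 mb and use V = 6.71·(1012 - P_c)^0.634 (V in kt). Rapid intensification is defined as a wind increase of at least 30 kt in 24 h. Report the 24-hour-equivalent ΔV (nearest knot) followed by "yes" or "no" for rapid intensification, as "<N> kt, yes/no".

9 kt, no

V₁: ΔP = 69, V ≈ 6.71 × 69^0.634 ≈ 98.30 kt.
V₂: ΔP = 82, V ≈ 6.71 × 82^0.634 ≈ 109.67 kt.
ΔV over 30 h = 11.37 kt → 24 h equivalent = 11.37 × 24/30 ≈ 9.10 kt.
9 kt < 30 kt ⇒ not rapid intensification.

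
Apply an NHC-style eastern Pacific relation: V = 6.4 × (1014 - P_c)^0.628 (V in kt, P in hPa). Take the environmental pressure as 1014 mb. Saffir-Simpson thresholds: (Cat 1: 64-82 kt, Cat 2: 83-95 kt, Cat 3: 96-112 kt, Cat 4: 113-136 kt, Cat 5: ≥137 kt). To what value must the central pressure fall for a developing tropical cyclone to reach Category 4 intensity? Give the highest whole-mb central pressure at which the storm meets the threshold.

917 mb

Category 4 begins at V = 113 kt.
Required ΔP = (113/6.4)^(1/0.628) = 17.656^1.592 ≈ 96.72 mb.
P_c ≤ 1014 − 96.72 = 917.28, so the highest integer P_c is 917 mb.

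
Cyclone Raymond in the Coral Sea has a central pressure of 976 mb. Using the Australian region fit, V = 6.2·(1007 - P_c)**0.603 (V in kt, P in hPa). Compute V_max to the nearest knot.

49 kt

ΔP = 1007 − 976 = 31 mb.
31^0.603 ≈ 7.930.
V ≈ 6.2 × 7.930 ≈ 49.2 kt.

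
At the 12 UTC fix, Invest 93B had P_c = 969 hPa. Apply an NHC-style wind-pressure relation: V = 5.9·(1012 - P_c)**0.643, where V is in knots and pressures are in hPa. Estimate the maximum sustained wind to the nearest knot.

66 kt

ΔP = 1012 − 969 = 43 hPa.
43^0.643 ≈ 11.228.
V ≈ 5.9 × 11.228 ≈ 66.2 kt.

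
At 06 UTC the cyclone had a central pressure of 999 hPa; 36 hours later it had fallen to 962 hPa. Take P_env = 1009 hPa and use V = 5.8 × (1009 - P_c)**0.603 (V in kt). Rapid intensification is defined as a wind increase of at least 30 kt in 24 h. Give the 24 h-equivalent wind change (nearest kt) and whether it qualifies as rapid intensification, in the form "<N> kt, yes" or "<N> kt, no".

24 kt, no

V₁: ΔP = 10, V ≈ 5.8 × 10^0.603 ≈ 23.25 kt.
V₂: ΔP = 47, V ≈ 5.8 × 47^0.603 ≈ 59.12 kt.
ΔV over 36 h = 35.87 kt → 24 h equivalent = 35.87 × 24/36 ≈ 23.91 kt.
24 kt < 30 kt ⇒ not rapid intensification.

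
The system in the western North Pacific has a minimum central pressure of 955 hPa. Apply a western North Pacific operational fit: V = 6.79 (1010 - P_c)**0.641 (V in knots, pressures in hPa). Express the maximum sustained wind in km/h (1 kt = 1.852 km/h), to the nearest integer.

ΔP = 1010 − 955 = 55 hPa.
V ≈ 6.79 × 55^0.641 = 6.79 × 13.049 ≈ 88.602 kt.
88.602 × 1.852 ≈ 164.09 km/h → 164 km/h.

164 km/h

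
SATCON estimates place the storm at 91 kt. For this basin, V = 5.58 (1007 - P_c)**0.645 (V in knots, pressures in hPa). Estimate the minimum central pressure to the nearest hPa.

931 hPa

ΔP = (V / 5.58)^(1/0.645) = (91/5.58)^1.550.
91/5.58 = 16.308; 16.308^1.550 ≈ 75.81 hPa.
P_c = 1007 − 75.81 = 931.19 ≈ 931 hPa.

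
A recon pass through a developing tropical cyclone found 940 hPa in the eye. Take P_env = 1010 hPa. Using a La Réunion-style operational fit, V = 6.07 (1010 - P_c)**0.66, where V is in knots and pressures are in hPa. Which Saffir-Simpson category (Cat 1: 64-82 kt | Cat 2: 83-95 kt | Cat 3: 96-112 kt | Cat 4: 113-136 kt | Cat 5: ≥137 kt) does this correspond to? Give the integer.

3

ΔP = 1010 − 940 = 70 hPa.
V ≈ 6.07 × 70^0.66 = 6.07 × 16.51 ≈ 100 kt.
100 kt falls in the Category 3 band.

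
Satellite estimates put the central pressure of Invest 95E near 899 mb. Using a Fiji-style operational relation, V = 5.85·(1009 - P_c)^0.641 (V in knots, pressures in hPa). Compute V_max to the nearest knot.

ΔP = 1009 − 899 = 110 mb.
110^0.641 ≈ 20.349.
V ≈ 5.85 × 20.349 ≈ 119.0 kt.

119 kt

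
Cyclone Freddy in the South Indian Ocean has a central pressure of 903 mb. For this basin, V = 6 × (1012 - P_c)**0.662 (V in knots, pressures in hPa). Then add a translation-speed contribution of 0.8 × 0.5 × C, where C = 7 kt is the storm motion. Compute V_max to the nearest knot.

ΔP = 1012 − 903 = 109 mb.
109^0.662 ≈ 22.324.
V ≈ 6 × 22.324 ≈ 133.9 kt.
Translation term: 0.8 × 0.5 × 7 = 2.8 kt.
Corrected V ≈ 136.7 kt → 137 kt.

137 kt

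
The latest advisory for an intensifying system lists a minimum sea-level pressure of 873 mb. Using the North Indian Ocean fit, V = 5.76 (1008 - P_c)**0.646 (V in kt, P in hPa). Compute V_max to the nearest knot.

137 kt

ΔP = 1008 − 873 = 135 mb.
135^0.646 ≈ 23.779.
V ≈ 5.76 × 23.779 ≈ 137.0 kt.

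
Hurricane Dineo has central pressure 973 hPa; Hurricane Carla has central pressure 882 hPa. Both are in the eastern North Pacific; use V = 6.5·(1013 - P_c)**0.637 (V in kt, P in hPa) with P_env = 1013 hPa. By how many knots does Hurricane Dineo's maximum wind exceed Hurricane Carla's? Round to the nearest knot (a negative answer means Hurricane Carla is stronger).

Hurricane Dineo: ΔP = 40; V ≈ 6.5 × 40^0.637 ≈ 68.14 kt.
Hurricane Carla: ΔP = 131; V ≈ 6.5 × 131^0.637 ≈ 145.08 kt.
Difference ≈ 68.14 − 145.08 = -76.94 → -77 kt.

-77 kt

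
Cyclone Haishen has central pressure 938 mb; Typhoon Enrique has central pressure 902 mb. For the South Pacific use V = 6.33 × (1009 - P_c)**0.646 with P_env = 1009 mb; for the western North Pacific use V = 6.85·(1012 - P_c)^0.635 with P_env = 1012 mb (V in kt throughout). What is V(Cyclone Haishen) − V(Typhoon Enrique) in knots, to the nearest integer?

-36 kt

Cyclone Haishen: ΔP = 71; V ≈ 6.33 × 71^0.646 ≈ 99.38 kt.
Typhoon Enrique: ΔP = 110; V ≈ 6.85 × 110^0.635 ≈ 135.51 kt.
Difference ≈ 99.38 − 135.51 = -36.13 → -36 kt.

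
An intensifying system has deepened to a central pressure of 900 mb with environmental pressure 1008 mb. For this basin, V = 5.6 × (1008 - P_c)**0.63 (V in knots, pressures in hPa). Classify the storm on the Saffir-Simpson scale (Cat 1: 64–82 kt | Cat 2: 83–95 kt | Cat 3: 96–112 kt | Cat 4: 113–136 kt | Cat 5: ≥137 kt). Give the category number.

ΔP = 1008 − 900 = 108 mb.
V ≈ 5.6 × 108^0.63 = 5.6 × 19.10 ≈ 107 kt.
107 kt falls in the Category 3 band.

3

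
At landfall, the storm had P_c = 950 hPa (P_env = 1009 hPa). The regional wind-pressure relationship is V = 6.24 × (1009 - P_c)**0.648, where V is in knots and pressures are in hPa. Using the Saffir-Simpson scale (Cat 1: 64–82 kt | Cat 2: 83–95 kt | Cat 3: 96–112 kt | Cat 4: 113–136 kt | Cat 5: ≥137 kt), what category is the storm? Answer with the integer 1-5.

2

ΔP = 1009 − 950 = 59 hPa.
V ≈ 6.24 × 59^0.648 = 6.24 × 14.04 ≈ 88 kt.
88 kt falls in the Category 2 band.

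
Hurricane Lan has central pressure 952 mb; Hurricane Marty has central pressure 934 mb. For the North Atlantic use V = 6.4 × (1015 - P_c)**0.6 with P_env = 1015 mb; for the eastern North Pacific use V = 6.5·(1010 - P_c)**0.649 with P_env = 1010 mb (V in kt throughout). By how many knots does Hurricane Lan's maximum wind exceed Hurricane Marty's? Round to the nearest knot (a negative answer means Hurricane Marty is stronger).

-31 kt

Hurricane Lan: ΔP = 63; V ≈ 6.4 × 63^0.6 ≈ 76.87 kt.
Hurricane Marty: ΔP = 76; V ≈ 6.5 × 76^0.649 ≈ 108.03 kt.
Difference ≈ 76.87 − 108.03 = -31.16 → -31 kt.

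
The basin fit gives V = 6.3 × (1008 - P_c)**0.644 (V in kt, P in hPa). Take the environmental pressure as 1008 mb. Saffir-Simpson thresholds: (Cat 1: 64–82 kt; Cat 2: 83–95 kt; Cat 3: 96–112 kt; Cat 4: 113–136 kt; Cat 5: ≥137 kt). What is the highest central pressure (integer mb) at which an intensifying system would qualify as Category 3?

Category 3 begins at V = 96 kt.
Required ΔP = (96/6.3)^(1/0.644) = 15.238^1.553 ≈ 68.68 mb.
P_c ≤ 1008 − 68.68 = 939.32, so the highest integer P_c is 939 mb.

939 mb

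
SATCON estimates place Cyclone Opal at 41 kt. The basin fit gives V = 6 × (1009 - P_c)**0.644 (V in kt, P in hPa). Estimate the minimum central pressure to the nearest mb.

ΔP = (V / 6)^(1/0.644) = (41/6)^1.553.
41/6 = 6.833; 6.833^1.553 ≈ 19.77 mb.
P_c = 1009 − 19.77 = 989.23 ≈ 989 mb.

989 mb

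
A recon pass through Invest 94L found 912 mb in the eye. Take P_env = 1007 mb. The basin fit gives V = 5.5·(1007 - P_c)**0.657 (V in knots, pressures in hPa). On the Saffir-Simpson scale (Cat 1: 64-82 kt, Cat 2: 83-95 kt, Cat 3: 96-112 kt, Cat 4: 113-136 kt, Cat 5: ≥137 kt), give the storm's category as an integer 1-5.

ΔP = 1007 − 912 = 95 mb.
V ≈ 5.5 × 95^0.657 = 5.5 × 19.92 ≈ 110 kt.
110 kt falls in the Category 3 band.

3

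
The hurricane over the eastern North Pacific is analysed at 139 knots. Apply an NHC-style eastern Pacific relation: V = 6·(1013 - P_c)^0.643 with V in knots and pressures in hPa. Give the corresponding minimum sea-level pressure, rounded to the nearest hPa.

880 hPa

ΔP = (V / 6)^(1/0.643) = (139/6)^1.555.
139/6 = 23.167; 23.167^1.555 ≈ 132.63 hPa.
P_c = 1013 − 132.63 = 880.37 ≈ 880 hPa.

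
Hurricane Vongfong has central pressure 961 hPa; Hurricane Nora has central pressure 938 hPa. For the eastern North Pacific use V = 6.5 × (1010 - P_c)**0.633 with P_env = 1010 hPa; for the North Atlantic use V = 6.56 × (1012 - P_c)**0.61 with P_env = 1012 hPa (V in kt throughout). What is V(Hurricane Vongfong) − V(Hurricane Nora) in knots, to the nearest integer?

Hurricane Vongfong: ΔP = 49; V ≈ 6.5 × 49^0.633 ≈ 76.35 kt.
Hurricane Nora: ΔP = 74; V ≈ 6.56 × 74^0.61 ≈ 90.60 kt.
Difference ≈ 76.35 − 90.60 = -14.25 → -14 kt.

-14 kt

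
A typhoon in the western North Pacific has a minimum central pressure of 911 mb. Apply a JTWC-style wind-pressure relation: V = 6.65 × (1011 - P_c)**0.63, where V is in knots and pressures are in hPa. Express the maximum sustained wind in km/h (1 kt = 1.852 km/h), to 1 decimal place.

ΔP = 1011 − 911 = 100 mb.
V ≈ 6.65 × 100^0.63 = 6.65 × 18.197 ≈ 121.010 kt.
121.010 × 1.852 ≈ 224.11 km/h → 224.1 km/h.

224.1 km/h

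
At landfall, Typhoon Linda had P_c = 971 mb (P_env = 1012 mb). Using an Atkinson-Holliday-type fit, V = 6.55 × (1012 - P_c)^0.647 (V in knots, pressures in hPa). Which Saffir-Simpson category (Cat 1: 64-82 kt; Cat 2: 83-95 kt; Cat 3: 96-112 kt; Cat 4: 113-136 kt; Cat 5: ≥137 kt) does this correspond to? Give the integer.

1

ΔP = 1012 − 971 = 41 mb.
V ≈ 6.55 × 41^0.647 = 6.55 × 11.05 ≈ 72 kt.
72 kt falls in the Category 1 band.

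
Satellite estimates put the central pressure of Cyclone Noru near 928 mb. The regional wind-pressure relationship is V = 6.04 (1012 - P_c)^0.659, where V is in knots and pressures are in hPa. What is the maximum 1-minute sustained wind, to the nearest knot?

ΔP = 1012 − 928 = 84 mb.
84^0.659 ≈ 18.540.
V ≈ 6.04 × 18.540 ≈ 112.0 kt.

112 kt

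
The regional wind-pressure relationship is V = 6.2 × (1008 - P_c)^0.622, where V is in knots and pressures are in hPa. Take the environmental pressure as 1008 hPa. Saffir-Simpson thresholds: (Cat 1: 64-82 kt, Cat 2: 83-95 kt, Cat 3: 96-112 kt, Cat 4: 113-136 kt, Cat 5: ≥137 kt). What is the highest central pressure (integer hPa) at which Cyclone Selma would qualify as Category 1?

965 hPa

Category 1 begins at V = 64 kt.
Required ΔP = (64/6.2)^(1/0.622) = 10.323^1.608 ≈ 42.65 hPa.
P_c ≤ 1008 − 42.65 = 965.35, so the highest integer P_c is 965 hPa.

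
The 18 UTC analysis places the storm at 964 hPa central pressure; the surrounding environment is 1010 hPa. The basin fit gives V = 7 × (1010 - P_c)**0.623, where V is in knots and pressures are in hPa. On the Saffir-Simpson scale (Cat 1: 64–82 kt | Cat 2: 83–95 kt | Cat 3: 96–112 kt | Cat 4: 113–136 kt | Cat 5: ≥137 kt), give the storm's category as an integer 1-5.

1

ΔP = 1010 − 964 = 46 hPa.
V ≈ 7 × 46^0.623 = 7 × 10.86 ≈ 76 kt.
76 kt falls in the Category 1 band.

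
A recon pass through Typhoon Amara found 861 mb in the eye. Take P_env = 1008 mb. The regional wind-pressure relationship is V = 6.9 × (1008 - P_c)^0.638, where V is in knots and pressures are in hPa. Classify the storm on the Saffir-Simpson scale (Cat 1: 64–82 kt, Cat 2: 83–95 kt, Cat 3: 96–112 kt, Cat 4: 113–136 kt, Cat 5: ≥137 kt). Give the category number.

ΔP = 1008 − 861 = 147 mb.
V ≈ 6.9 × 147^0.638 = 6.9 × 24.14 ≈ 167 kt.
167 kt falls in the Category 5 band.

5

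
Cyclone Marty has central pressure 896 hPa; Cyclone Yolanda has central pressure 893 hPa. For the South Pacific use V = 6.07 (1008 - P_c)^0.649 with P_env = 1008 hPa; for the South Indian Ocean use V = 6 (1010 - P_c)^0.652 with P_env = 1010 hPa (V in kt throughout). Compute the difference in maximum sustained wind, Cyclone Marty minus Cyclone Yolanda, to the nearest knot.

-4 kt

Cyclone Marty: ΔP = 112; V ≈ 6.07 × 112^0.649 ≈ 129.76 kt.
Cyclone Yolanda: ΔP = 117; V ≈ 6 × 117^0.652 ≈ 133.85 kt.
Difference ≈ 129.76 − 133.85 = -4.09 → -4 kt.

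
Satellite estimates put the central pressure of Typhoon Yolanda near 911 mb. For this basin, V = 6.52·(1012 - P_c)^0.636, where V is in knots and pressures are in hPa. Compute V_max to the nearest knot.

ΔP = 1012 − 911 = 101 mb.
101^0.636 ≈ 18.826.
V ≈ 6.52 × 18.826 ≈ 122.7 kt.

123 kt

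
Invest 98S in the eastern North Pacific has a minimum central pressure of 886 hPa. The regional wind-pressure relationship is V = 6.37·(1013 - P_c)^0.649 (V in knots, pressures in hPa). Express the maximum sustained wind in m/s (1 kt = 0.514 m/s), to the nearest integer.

76 m/s

ΔP = 1013 − 886 = 127 hPa.
V ≈ 6.37 × 127^0.649 = 6.37 × 23.194 ≈ 147.743 kt.
147.743 × 0.514 ≈ 75.94 m/s → 76 m/s.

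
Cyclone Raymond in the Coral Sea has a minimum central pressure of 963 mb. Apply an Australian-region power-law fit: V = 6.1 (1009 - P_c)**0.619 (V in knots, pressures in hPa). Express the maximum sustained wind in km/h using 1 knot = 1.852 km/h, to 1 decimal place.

ΔP = 1009 − 963 = 46 mb.
V ≈ 6.1 × 46^0.619 = 6.1 × 10.697 ≈ 65.249 kt.
65.249 × 1.852 ≈ 120.84 km/h → 120.8 km/h.

120.8 km/h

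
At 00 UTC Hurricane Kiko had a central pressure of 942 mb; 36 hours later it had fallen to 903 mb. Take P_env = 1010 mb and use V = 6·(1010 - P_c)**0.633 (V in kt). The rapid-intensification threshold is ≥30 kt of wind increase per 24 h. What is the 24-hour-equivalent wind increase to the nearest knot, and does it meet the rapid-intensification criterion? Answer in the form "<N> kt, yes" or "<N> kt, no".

V₁: ΔP = 68, V ≈ 6 × 68^0.633 ≈ 86.72 kt.
V₂: ΔP = 107, V ≈ 6 × 107^0.633 ≈ 115.55 kt.
ΔV over 36 h = 28.83 kt → 24 h equivalent = 28.83 × 24/36 ≈ 19.22 kt.
19 kt < 30 kt ⇒ not rapid intensification.

19 kt, no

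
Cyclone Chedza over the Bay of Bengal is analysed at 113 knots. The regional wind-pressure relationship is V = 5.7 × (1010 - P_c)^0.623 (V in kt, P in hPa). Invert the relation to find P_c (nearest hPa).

889 hPa

ΔP = (V / 5.7)^(1/0.623) = (113/5.7)^1.605.
113/5.7 = 19.825; 19.825^1.605 ≈ 120.83 hPa.
P_c = 1010 − 120.83 = 889.17 ≈ 889 hPa.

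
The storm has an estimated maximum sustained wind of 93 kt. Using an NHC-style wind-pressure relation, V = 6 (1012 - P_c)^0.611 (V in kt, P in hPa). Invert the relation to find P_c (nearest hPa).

923 hPa

ΔP = (V / 6)^(1/0.611) = (93/6)^1.637.
93/6 = 15.500; 15.500^1.637 ≈ 88.75 hPa.
P_c = 1012 − 88.75 = 923.25 ≈ 923 hPa.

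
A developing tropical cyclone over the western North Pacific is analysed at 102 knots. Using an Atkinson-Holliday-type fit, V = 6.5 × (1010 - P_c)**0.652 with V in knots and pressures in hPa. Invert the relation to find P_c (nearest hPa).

942 hPa

ΔP = (V / 6.5)^(1/0.652) = (102/6.5)^1.534.
102/6.5 = 15.692; 15.692^1.534 ≈ 68.21 hPa.
P_c = 1010 − 68.21 = 941.79 ≈ 942 hPa.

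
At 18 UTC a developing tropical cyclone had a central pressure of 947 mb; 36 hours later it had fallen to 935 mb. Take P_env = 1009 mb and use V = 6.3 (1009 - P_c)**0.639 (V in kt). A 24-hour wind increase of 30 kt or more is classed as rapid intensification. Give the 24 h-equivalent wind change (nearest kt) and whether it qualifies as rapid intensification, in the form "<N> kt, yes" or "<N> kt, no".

V₁: ΔP = 62, V ≈ 6.3 × 62^0.639 ≈ 88.04 kt.
V₂: ΔP = 74, V ≈ 6.3 × 74^0.639 ≈ 98.58 kt.
ΔV over 36 h = 10.54 kt → 24 h equivalent = 10.54 × 24/36 ≈ 7.03 kt.
7 kt < 30 kt ⇒ not rapid intensification.

7 kt, no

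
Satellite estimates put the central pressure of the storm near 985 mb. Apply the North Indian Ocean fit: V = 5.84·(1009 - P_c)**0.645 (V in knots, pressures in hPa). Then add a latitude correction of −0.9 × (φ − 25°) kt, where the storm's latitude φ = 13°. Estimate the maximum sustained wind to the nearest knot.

ΔP = 1009 − 985 = 24 mb.
24^0.645 ≈ 7.767.
V ≈ 5.84 × 7.767 ≈ 45.4 kt.
Latitude correction: −0.9 × (13 − 25) = 10.8 kt.
Corrected V ≈ 56.2 kt → 56 kt.

56 kt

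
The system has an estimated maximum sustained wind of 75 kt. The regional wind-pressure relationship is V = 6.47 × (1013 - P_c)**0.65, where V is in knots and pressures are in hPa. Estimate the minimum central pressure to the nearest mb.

ΔP = (V / 6.47)^(1/0.65) = (75/6.47)^1.538.
75/6.47 = 11.592; 11.592^1.538 ≈ 43.37 mb.
P_c = 1013 − 43.37 = 969.63 ≈ 970 mb.

970 mb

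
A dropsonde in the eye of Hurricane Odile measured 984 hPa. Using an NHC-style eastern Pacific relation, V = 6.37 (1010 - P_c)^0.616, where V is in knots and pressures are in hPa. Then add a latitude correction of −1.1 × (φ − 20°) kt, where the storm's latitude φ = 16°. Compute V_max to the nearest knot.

52 kt

ΔP = 1010 − 984 = 26 hPa.
26^0.616 ≈ 7.441.
V ≈ 6.37 × 7.441 ≈ 47.4 kt.
Latitude correction: −1.1 × (16 − 20) = 4.4 kt.
Corrected V ≈ 51.8 kt → 52 kt.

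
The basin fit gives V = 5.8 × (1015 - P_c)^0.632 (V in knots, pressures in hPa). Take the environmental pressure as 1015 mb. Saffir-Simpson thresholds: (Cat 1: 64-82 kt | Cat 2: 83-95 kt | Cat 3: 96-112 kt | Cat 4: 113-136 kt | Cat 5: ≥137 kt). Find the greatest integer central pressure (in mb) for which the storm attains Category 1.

Category 1 begins at V = 64 kt.
Required ΔP = (64/5.8)^(1/0.632) = 11.034^1.582 ≈ 44.66 mb.
P_c ≤ 1015 − 44.66 = 970.34, so the highest integer P_c is 970 mb.

970 mb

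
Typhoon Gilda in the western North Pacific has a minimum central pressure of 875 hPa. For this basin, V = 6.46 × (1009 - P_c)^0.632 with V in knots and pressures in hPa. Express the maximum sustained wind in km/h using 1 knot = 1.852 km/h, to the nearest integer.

264 km/h

ΔP = 1009 − 875 = 134 hPa.
V ≈ 6.46 × 134^0.632 = 6.46 × 22.097 ≈ 142.746 kt.
142.746 × 1.852 ≈ 264.36 km/h → 264 km/h.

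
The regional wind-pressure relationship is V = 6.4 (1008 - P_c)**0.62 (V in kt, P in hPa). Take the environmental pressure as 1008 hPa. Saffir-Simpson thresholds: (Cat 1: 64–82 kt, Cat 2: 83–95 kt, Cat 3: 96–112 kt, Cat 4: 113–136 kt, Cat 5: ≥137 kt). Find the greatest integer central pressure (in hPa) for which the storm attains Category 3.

929 hPa

Category 3 begins at V = 96 kt.
Required ΔP = (96/6.4)^(1/0.62) = 15.000^1.613 ≈ 78.87 hPa.
P_c ≤ 1008 − 78.87 = 929.13, so the highest integer P_c is 929 hPa.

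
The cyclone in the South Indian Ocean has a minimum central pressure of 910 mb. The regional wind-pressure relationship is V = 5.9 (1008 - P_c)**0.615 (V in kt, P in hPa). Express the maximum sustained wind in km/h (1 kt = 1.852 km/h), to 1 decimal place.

ΔP = 1008 − 910 = 98 mb.
V ≈ 5.9 × 98^0.615 = 5.9 × 16.773 ≈ 98.959 kt.
98.959 × 1.852 ≈ 183.27 km/h → 183.3 km/h.

183.3 km/h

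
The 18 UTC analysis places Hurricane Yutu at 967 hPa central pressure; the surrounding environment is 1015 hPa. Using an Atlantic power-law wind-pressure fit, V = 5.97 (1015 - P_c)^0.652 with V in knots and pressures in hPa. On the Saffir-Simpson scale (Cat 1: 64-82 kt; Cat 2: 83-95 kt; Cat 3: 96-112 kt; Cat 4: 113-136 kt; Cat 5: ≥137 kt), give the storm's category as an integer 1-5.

1

ΔP = 1015 − 967 = 48 hPa.
V ≈ 5.97 × 48^0.652 = 5.97 × 12.48 ≈ 74 kt.
74 kt falls in the Category 1 band.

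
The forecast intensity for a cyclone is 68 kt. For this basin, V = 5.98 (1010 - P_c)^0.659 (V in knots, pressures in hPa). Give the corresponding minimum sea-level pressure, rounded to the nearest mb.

ΔP = (V / 5.98)^(1/0.659) = (68/5.98)^1.517.
68/5.98 = 11.371; 11.371^1.517 ≈ 40.01 mb.
P_c = 1010 − 40.01 = 969.99 ≈ 970 mb.

970 mb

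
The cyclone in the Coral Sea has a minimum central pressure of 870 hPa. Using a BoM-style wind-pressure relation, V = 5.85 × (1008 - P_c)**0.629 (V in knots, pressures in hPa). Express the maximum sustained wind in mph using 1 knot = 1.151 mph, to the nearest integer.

149 mph

ΔP = 1008 − 870 = 138 hPa.
V ≈ 5.85 × 138^0.629 = 5.85 × 22.181 ≈ 129.760 kt.
129.760 × 1.151 ≈ 149.35 mph → 149 mph.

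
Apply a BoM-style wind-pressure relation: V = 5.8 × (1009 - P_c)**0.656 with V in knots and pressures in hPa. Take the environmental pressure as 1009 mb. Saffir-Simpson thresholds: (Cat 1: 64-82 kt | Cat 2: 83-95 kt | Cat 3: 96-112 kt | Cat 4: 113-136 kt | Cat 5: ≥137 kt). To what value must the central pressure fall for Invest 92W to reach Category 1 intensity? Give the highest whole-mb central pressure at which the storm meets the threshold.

Category 1 begins at V = 64 kt.
Required ΔP = (64/5.8)^(1/0.656) = 11.034^1.524 ≈ 38.87 mb.
P_c ≤ 1009 − 38.87 = 970.13, so the highest integer P_c is 970 mb.

970 mb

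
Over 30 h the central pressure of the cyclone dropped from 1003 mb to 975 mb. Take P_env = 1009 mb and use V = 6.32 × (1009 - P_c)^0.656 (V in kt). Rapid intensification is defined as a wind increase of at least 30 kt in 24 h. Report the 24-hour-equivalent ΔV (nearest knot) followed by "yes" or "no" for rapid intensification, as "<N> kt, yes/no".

V₁: ΔP = 6, V ≈ 6.32 × 6^0.656 ≈ 20.47 kt.
V₂: ΔP = 34, V ≈ 6.32 × 34^0.656 ≈ 63.88 kt.
ΔV over 30 h = 43.41 kt → 24 h equivalent = 43.41 × 24/30 ≈ 34.73 kt.
35 kt ≥ 30 kt ⇒ rapid intensification.

35 kt, yes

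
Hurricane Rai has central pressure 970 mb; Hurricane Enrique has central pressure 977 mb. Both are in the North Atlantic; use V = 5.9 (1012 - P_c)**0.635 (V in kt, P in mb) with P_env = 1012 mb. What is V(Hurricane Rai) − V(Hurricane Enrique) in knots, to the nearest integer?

7 kt

Hurricane Rai: ΔP = 42; V ≈ 5.9 × 42^0.635 ≈ 63.33 kt.
Hurricane Enrique: ΔP = 35; V ≈ 5.9 × 35^0.635 ≈ 56.41 kt.
Difference ≈ 63.33 − 56.41 = 6.92 → 7 kt.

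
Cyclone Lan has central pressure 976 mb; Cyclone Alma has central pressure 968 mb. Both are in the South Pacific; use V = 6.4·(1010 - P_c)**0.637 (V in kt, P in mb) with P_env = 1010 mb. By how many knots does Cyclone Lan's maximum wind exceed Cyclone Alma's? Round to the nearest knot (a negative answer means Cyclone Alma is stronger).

-9 kt

Cyclone Lan: ΔP = 34; V ≈ 6.4 × 34^0.637 ≈ 60.50 kt.
Cyclone Alma: ΔP = 42; V ≈ 6.4 × 42^0.637 ≈ 69.21 kt.
Difference ≈ 60.50 − 69.21 = -8.71 → -9 kt.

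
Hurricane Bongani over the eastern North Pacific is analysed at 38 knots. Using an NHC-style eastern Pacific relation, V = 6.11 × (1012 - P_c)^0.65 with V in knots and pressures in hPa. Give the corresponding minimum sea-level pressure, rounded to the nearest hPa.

995 hPa

ΔP = (V / 6.11)^(1/0.65) = (38/6.11)^1.538.
38/6.11 = 6.219; 6.219^1.538 ≈ 16.64 hPa.
P_c = 1012 − 16.64 = 995.36 ≈ 995 hPa.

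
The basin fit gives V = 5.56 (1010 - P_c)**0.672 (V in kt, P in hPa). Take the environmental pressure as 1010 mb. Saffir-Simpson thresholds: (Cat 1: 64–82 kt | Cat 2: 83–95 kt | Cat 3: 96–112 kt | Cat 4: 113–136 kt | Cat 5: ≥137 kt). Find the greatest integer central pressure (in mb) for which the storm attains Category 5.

892 mb

Category 5 begins at V = 137 kt.
Required ΔP = (137/5.56)^(1/0.672) = 24.640^1.488 ≈ 117.73 mb.
P_c ≤ 1010 − 117.73 = 892.27, so the highest integer P_c is 892 mb.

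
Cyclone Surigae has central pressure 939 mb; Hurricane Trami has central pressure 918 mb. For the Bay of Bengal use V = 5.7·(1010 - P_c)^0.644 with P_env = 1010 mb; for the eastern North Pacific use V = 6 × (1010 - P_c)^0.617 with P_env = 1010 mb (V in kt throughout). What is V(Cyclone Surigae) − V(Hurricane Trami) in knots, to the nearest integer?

Cyclone Surigae: ΔP = 71; V ≈ 5.7 × 71^0.644 ≈ 88.73 kt.
Hurricane Trami: ΔP = 92; V ≈ 6 × 92^0.617 ≈ 97.68 kt.
Difference ≈ 88.73 − 97.68 = -8.95 → -9 kt.

-9 kt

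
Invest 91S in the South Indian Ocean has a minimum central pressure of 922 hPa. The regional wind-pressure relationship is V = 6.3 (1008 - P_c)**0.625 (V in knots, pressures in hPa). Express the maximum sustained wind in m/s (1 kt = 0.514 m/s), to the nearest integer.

ΔP = 1008 − 922 = 86 hPa.
V ≈ 6.3 × 86^0.625 = 6.3 × 16.183 ≈ 101.953 kt.
101.953 × 0.514 ≈ 52.40 m/s → 52 m/s.

52 m/s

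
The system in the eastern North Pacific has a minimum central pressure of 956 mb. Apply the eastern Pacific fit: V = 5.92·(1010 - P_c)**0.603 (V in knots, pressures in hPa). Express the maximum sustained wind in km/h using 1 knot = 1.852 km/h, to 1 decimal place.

ΔP = 1010 − 956 = 54 mb.
V ≈ 5.92 × 54^0.603 = 5.92 × 11.082 ≈ 65.608 kt.
65.608 × 1.852 ≈ 121.51 km/h → 121.5 km/h.

121.5 km/h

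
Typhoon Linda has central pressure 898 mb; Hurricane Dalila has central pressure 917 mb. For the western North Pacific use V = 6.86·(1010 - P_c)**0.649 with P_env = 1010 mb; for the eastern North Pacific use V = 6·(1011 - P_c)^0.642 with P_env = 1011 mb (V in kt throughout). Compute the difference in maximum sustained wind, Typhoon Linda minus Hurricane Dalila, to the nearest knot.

36 kt

Typhoon Linda: ΔP = 112; V ≈ 6.86 × 112^0.649 ≈ 146.64 kt.
Hurricane Dalila: ΔP = 94; V ≈ 6 × 94^0.642 ≈ 110.89 kt.
Difference ≈ 146.64 − 110.89 = 35.75 → 36 kt.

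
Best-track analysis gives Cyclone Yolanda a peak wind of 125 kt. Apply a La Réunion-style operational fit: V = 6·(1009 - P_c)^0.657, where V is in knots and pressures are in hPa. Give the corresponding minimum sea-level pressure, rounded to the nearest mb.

907 mb

ΔP = (V / 6)^(1/0.657) = (125/6)^1.522.
125/6 = 20.833; 20.833^1.522 ≈ 101.68 mb.
P_c = 1009 − 101.68 = 907.32 ≈ 907 mb.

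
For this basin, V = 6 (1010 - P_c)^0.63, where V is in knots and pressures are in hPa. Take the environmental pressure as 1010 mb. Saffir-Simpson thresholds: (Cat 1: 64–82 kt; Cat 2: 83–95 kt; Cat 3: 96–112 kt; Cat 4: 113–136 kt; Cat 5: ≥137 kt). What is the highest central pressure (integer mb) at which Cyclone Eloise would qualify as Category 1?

967 mb

Category 1 begins at V = 64 kt.
Required ΔP = (64/6)^(1/0.63) = 10.667^1.587 ≈ 42.83 mb.
P_c ≤ 1010 − 42.83 = 967.17, so the highest integer P_c is 967 mb.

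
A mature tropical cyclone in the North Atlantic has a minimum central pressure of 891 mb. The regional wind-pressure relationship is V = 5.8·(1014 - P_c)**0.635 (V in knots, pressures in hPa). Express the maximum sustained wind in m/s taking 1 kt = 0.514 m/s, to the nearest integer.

ΔP = 1014 − 891 = 123 mb.
V ≈ 5.8 × 123^0.635 = 5.8 × 21.237 ≈ 123.174 kt.
123.174 × 0.514 ≈ 63.31 m/s → 63 m/s.

63 m/s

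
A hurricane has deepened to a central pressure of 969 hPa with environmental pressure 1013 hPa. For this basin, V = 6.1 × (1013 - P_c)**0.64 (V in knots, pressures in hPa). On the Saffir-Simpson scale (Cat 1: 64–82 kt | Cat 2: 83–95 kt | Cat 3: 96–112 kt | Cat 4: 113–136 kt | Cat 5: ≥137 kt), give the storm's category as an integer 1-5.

ΔP = 1013 − 969 = 44 hPa.
V ≈ 6.1 × 44^0.64 = 6.1 × 11.27 ≈ 69 kt.
69 kt falls in the Category 1 band.

1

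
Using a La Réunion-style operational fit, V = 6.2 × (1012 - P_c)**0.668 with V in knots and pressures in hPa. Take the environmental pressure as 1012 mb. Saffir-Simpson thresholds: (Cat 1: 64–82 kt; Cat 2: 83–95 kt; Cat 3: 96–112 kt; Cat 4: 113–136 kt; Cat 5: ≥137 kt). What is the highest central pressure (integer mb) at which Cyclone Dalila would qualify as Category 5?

Category 5 begins at V = 137 kt.
Required ΔP = (137/6.2)^(1/0.668) = 22.097^1.497 ≈ 102.91 mb.
P_c ≤ 1012 − 102.91 = 909.09, so the highest integer P_c is 909 mb.

909 mb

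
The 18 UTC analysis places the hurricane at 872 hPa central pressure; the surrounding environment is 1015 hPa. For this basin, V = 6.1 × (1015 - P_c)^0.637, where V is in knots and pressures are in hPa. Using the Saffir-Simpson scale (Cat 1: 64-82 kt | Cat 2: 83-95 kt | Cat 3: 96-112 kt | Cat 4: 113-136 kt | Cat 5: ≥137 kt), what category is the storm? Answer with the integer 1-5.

ΔP = 1015 − 872 = 143 hPa.
V ≈ 6.1 × 143^0.637 = 6.1 × 23.60 ≈ 144 kt.
144 kt falls in the Category 5 band.

5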